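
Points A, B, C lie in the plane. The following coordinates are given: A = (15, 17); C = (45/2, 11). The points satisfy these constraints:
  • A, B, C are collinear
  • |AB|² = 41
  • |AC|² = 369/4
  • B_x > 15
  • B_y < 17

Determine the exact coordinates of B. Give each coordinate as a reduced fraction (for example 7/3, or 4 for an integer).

1. B_x = 20  [[A, B, C are collinear ⇒ -6x-15/2y+435/2=0] ∩ [|B−(15, 17)|²=41]]
2. B_y = 13  [[A, B, C are collinear ⇒ -6x-15/2y+435/2=0] ∩ [|B−(15, 17)|²=41]]
   so B = (20, 13)

B = (20, 13)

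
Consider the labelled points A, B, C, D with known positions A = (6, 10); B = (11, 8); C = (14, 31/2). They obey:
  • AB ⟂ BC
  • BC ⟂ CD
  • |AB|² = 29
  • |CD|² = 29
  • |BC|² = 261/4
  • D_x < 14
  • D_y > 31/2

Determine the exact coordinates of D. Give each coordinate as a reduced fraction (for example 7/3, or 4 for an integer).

D = (9, 35/2)

1. D_x = 9  [[BC ⟂ CD ⇒ 3x+15/2y-633/4=0] ∩ [|D−(14, 31/2)|²=29]]
2. D_y = 35/2  [[BC ⟂ CD ⇒ 3x+15/2y-633/4=0] ∩ [|D−(14, 31/2)|²=29]]
   so D = (9, 35/2)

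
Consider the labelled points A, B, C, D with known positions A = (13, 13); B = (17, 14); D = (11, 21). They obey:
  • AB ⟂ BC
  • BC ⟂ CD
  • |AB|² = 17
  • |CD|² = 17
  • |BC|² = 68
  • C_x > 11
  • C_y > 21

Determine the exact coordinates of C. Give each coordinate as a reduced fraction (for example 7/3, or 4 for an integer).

C = (15, 22)

1. C_x = 15  [[AB ⟂ BC ⇒ 4x+1y-82=0] ∩ [|C−(11, 21)|²=17]]
2. C_y = 22  [[AB ⟂ BC ⇒ 4x+1y-82=0] ∩ [|C−(11, 21)|²=17]]
   so C = (15, 22)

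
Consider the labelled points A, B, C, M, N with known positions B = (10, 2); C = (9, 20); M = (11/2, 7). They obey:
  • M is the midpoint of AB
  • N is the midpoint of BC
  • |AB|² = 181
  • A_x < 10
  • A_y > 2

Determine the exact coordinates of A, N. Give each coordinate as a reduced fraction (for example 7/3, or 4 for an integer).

A = (1, 12)
N = (19/2, 11)

1. A_x = 1  [A = 2·M−B = 2·(11/2, 7)−(10, 2)]
2. A_y = 12  [A = 2·M−B = 2·(11/2, 7)−(10, 2)]
   so A = (1, 12)
3. N_x = 19/2  [2·N = B+C = (10, 2)+(9, 20)]
4. N_y = 11  [2·N = B+C = (10, 2)+(9, 20)]
   so N = (19/2, 11)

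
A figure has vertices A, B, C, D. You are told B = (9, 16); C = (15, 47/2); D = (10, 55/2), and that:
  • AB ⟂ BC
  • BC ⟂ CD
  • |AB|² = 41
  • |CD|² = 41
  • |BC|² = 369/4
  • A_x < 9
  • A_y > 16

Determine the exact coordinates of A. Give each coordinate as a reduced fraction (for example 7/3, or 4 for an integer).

A = (4, 20)

1. A_x = 4  [[AB ⟂ BC ⇒ -6x-15/2y+174=0] ∩ [|A−(9, 16)|²=41]]
2. A_y = 20  [[AB ⟂ BC ⇒ -6x-15/2y+174=0] ∩ [|A−(9, 16)|²=41]]
   so A = (4, 20)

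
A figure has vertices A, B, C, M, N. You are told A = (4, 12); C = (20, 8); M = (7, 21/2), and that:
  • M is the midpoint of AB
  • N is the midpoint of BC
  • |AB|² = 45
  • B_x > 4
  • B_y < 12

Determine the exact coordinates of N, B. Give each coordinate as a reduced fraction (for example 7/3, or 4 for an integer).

N = (15, 17/2)
B = (10, 9)

1. B_x = 10  [B = 2·M−A = 2·(7, 21/2)−(4, 12)]
2. B_y = 9  [B = 2·M−A = 2·(7, 21/2)−(4, 12)]
   so B = (10, 9)
3. N_x = 15  [2·N = B+C = (10, 9)+(20, 8)]
4. N_y = 17/2  [2·N = B+C = (10, 9)+(20, 8)]
   so N = (15, 17/2)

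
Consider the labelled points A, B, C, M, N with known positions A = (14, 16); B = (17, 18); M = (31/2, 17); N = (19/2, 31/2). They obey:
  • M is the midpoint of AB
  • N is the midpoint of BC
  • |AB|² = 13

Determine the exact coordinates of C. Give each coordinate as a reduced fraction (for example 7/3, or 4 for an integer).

C = (2, 13)

1. C_x = 2  [C = 2·N−B = 2·(19/2, 31/2)−(17, 18)]
2. C_y = 13  [C = 2·N−B = 2·(19/2, 31/2)−(17, 18)]
   so C = (2, 13)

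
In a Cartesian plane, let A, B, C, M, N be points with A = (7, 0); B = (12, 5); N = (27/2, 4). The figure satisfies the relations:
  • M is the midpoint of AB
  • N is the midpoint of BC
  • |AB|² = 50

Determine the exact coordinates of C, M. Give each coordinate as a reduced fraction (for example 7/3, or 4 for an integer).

1. M_x = 19/2  [2·M = A+B = (7, 0)+(12, 5)]
2. M_y = 5/2  [2·M = A+B = (7, 0)+(12, 5)]
   so M = (19/2, 5/2)
3. C_x = 15  [C = 2·N−B = 2·(27/2, 4)−(12, 5)]
4. C_y = 3  [C = 2·N−B = 2·(27/2, 4)−(12, 5)]
   so C = (15, 3)

C = (15, 3)
M = (19/2, 5/2)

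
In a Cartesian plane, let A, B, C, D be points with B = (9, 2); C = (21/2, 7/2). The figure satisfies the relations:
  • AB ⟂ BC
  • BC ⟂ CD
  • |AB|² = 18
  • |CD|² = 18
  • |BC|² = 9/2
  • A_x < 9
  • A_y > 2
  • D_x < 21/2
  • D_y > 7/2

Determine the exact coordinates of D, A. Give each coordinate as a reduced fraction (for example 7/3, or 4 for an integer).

D = (15/2, 13/2)
A = (6, 5)

1. D_x = 15/2  [[BC ⟂ CD ⇒ 3/2x+3/2y-21=0] ∩ [|D−(21/2, 7/2)|²=18]]
2. D_y = 13/2  [[BC ⟂ CD ⇒ 3/2x+3/2y-21=0] ∩ [|D−(21/2, 7/2)|²=18]]
   so D = (15/2, 13/2)
3. A_x = 6  [[AB ⟂ BC ⇒ -3/2x-3/2y+33/2=0] ∩ [|A−(9, 2)|²=18]]
4. A_y = 5  [[AB ⟂ BC ⇒ -3/2x-3/2y+33/2=0] ∩ [|A−(9, 2)|²=18]]
   so A = (6, 5)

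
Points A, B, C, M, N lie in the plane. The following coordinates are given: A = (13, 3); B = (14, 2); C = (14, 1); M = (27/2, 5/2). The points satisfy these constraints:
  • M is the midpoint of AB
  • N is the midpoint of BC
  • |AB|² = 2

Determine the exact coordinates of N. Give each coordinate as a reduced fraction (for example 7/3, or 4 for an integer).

N = (14, 3/2)

1. N_x = 14  [2·N = B+C = (14, 2)+(14, 1)]
2. N_y = 3/2  [2·N = B+C = (14, 2)+(14, 1)]
   so N = (14, 3/2)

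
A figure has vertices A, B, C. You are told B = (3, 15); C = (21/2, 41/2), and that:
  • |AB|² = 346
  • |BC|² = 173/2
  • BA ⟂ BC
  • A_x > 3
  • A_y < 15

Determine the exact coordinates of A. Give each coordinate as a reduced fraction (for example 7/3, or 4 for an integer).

1. A_x = 14  [[BA ⟂ BC ⇒ 15/2x+11/2y-105=0] ∩ [|A−(3, 15)|²=346]]
2. A_y = 0  [[BA ⟂ BC ⇒ 15/2x+11/2y-105=0] ∩ [|A−(3, 15)|²=346]]
   so A = (14, 0)

A = (14, 0)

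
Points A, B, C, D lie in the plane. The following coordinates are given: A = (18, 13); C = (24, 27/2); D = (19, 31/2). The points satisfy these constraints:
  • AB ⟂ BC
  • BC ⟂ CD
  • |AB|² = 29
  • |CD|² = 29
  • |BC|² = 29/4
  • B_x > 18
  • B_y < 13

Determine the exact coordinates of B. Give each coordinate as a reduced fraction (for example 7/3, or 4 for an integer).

1. B_x = 23  [[BC ⟂ CD ⇒ 5x-2y-93=0] ∩ [|B−(18, 13)|²=29]]
2. B_y = 11  [[BC ⟂ CD ⇒ 5x-2y-93=0] ∩ [|B−(18, 13)|²=29]]
   so B = (23, 11)

B = (23, 11)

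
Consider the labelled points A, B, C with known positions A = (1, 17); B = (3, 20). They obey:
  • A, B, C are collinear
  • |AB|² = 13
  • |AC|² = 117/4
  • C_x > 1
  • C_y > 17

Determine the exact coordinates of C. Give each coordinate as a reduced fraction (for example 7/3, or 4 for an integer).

1. C_x = 4  [[A, B, C are collinear ⇒ -3x+2y-31=0] ∩ [|C−(1, 17)|²=117/4]]
2. C_y = 43/2  [[A, B, C are collinear ⇒ -3x+2y-31=0] ∩ [|C−(1, 17)|²=117/4]]
   so C = (4, 43/2)

C = (4, 43/2)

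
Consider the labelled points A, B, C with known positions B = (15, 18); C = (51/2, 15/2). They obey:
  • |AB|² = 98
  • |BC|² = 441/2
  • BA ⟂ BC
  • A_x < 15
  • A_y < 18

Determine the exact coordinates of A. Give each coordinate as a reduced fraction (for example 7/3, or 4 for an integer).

1. A_x = 8  [[BA ⟂ BC ⇒ 21/2x-21/2y+63/2=0] ∩ [|A−(15, 18)|²=98]]
2. A_y = 11  [[BA ⟂ BC ⇒ 21/2x-21/2y+63/2=0] ∩ [|A−(15, 18)|²=98]]
   so A = (8, 11)

A = (8, 11)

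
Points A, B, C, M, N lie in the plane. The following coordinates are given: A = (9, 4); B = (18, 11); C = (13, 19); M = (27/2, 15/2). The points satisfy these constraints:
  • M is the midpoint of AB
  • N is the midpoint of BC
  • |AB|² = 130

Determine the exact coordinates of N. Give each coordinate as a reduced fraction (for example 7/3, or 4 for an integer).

N = (31/2, 15)

1. N_x = 31/2  [2·N = B+C = (18, 11)+(13, 19)]
2. N_y = 15  [2·N = B+C = (18, 11)+(13, 19)]
   so N = (31/2, 15)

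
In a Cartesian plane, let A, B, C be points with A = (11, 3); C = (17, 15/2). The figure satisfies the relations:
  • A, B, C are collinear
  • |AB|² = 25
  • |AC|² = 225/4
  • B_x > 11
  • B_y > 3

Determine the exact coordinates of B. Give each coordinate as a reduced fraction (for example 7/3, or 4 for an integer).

B = (15, 6)

1. B_x = 15  [[A, B, C are collinear ⇒ 9/2x-6y-63/2=0] ∩ [|B−(11, 3)|²=25]]
2. B_y = 6  [[A, B, C are collinear ⇒ 9/2x-6y-63/2=0] ∩ [|B−(11, 3)|²=25]]
   so B = (15, 6)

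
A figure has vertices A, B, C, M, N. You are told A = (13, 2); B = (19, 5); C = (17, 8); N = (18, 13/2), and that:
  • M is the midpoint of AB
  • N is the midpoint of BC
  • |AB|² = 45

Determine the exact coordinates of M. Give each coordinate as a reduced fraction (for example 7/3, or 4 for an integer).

1. M_x = 16  [2·M = A+B = (13, 2)+(19, 5)]
2. M_y = 7/2  [2·M = A+B = (13, 2)+(19, 5)]
   so M = (16, 7/2)

M = (16, 7/2)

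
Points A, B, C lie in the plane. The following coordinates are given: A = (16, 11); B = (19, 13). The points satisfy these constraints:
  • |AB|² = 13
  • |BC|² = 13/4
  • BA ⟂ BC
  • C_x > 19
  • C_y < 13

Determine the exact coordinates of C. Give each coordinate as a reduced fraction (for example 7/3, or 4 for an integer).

1. C_x = 20  [[BA ⟂ BC ⇒ -3x-2y+83=0] ∩ [|C−(19, 13)|²=13/4]]
2. C_y = 23/2  [[BA ⟂ BC ⇒ -3x-2y+83=0] ∩ [|C−(19, 13)|²=13/4]]
   so C = (20, 23/2)

C = (20, 23/2)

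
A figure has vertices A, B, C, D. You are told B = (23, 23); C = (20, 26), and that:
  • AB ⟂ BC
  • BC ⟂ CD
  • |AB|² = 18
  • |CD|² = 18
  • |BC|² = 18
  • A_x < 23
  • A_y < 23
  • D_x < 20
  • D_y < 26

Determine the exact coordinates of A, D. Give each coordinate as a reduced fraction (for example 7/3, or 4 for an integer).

1. A_x = 20  [[AB ⟂ BC ⇒ 3x-3y=0] ∩ [|A−(23, 23)|²=18]]
2. A_y = 20  [[AB ⟂ BC ⇒ 3x-3y=0] ∩ [|A−(23, 23)|²=18]]
   so A = (20, 20)
3. D_x = 17  [[BC ⟂ CD ⇒ -3x+3y-18=0] ∩ [|D−(20, 26)|²=18]]
4. D_y = 23  [[BC ⟂ CD ⇒ -3x+3y-18=0] ∩ [|D−(20, 26)|²=18]]
   so D = (17, 23)

A = (20, 20)
D = (17, 23)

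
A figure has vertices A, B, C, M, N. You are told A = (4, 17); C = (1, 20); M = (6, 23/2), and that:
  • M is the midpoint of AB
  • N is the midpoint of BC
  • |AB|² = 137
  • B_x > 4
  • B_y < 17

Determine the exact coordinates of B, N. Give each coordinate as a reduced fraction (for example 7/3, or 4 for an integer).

1. B_x = 8  [B = 2·M−A = 2·(6, 23/2)−(4, 17)]
2. B_y = 6  [B = 2·M−A = 2·(6, 23/2)−(4, 17)]
   so B = (8, 6)
3. N_x = 9/2  [2·N = B+C = (8, 6)+(1, 20)]
4. N_y = 13  [2·N = B+C = (8, 6)+(1, 20)]
   so N = (9/2, 13)

B = (8, 6)
N = (9/2, 13)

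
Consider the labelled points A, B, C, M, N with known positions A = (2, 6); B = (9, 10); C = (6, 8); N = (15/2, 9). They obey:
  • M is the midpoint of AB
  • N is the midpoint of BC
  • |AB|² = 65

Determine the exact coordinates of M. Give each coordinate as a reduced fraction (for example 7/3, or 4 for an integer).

1. M_x = 11/2  [2·M = A+B = (2, 6)+(9, 10)]
2. M_y = 8  [2·M = A+B = (2, 6)+(9, 10)]
   so M = (11/2, 8)

M = (11/2, 8)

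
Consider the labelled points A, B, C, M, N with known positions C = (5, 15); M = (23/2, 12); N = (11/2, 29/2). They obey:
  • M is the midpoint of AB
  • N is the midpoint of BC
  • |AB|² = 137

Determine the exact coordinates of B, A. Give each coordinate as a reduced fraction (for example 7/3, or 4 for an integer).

1. B_x = 6  [B = 2·N−C = 2·(11/2, 29/2)−(5, 15)]
2. B_y = 14  [B = 2·N−C = 2·(11/2, 29/2)−(5, 15)]
   so B = (6, 14)
3. A_x = 17  [A = 2·M−B = 2·(23/2, 12)−(6, 14)]
4. A_y = 10  [A = 2·M−B = 2·(23/2, 12)−(6, 14)]
   so A = (17, 10)

B = (6, 14)
A = (17, 10)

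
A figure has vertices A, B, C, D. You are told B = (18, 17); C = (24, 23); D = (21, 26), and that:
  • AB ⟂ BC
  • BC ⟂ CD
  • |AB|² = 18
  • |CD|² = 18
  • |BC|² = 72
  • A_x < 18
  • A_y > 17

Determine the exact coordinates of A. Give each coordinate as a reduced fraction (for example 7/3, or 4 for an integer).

1. A_x = 15  [[AB ⟂ BC ⇒ -6x-6y+210=0] ∩ [|A−(18, 17)|²=18]]
2. A_y = 20  [[AB ⟂ BC ⇒ -6x-6y+210=0] ∩ [|A−(18, 17)|²=18]]
   so A = (15, 20)

A = (15, 20)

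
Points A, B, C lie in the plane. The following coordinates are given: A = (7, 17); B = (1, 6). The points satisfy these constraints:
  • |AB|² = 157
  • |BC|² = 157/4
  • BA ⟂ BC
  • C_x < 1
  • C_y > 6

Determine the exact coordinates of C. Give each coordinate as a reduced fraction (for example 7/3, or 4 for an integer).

C = (-9/2, 9)

1. C_x = -9/2  [[BA ⟂ BC ⇒ 6x+11y-72=0] ∩ [|C−(1, 6)|²=157/4]]
2. C_y = 9  [[BA ⟂ BC ⇒ 6x+11y-72=0] ∩ [|C−(1, 6)|²=157/4]]
   so C = (-9/2, 9)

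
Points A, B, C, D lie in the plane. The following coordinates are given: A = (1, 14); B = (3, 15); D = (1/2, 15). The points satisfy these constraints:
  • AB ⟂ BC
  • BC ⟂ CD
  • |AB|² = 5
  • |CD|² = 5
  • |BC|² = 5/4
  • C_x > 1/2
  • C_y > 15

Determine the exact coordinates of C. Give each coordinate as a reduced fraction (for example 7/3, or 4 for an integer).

1. C_x = 5/2  [[AB ⟂ BC ⇒ 2x+1y-21=0] ∩ [|C−(1/2, 15)|²=5]]
2. C_y = 16  [[AB ⟂ BC ⇒ 2x+1y-21=0] ∩ [|C−(1/2, 15)|²=5]]
   so C = (5/2, 16)

C = (5/2, 16)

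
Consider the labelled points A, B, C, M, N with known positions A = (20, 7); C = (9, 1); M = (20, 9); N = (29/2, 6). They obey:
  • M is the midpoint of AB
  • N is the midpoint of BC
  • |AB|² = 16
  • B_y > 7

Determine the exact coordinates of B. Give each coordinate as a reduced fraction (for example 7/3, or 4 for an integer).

1. B_x = 20  [B = 2·M−A = 2·(20, 9)−(20, 7)]
2. B_y = 11  [B = 2·M−A = 2·(20, 9)−(20, 7)]
   so B = (20, 11)

B = (20, 11)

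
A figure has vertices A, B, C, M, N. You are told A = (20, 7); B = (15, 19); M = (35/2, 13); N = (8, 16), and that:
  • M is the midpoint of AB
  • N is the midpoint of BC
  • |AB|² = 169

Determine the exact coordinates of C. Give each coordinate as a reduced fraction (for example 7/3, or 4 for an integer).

C = (1, 13)

1. C_x = 1  [C = 2·N−B = 2·(8, 16)−(15, 19)]
2. C_y = 13  [C = 2·N−B = 2·(8, 16)−(15, 19)]
   so C = (1, 13)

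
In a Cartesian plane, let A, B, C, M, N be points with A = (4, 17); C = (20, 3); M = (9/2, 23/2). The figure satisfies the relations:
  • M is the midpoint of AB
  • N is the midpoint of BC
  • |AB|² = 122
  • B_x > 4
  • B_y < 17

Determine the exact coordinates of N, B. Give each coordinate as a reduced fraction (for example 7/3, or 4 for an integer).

N = (25/2, 9/2)
B = (5, 6)

1. B_x = 5  [B = 2·M−A = 2·(9/2, 23/2)−(4, 17)]
2. B_y = 6  [B = 2·M−A = 2·(9/2, 23/2)−(4, 17)]
   so B = (5, 6)
3. N_x = 25/2  [2·N = B+C = (5, 6)+(20, 3)]
4. N_y = 9/2  [2·N = B+C = (5, 6)+(20, 3)]
   so N = (25/2, 9/2)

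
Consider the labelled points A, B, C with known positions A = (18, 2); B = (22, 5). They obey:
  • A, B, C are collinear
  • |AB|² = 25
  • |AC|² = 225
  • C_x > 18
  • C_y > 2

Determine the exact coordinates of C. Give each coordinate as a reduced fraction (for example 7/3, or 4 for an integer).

C = (30, 11)

1. C_x = 30  [[A, B, C are collinear ⇒ -3x+4y+46=0] ∩ [|C−(18, 2)|²=225]]
2. C_y = 11  [[A, B, C are collinear ⇒ -3x+4y+46=0] ∩ [|C−(18, 2)|²=225]]
   so C = (30, 11)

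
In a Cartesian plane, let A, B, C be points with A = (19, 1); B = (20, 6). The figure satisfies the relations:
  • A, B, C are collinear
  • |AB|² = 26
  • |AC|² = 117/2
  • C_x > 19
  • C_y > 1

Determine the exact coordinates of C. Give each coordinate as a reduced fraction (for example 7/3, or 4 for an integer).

C = (41/2, 17/2)

1. C_x = 41/2  [[A, B, C are collinear ⇒ -5x+1y+94=0] ∩ [|C−(19, 1)|²=117/2]]
2. C_y = 17/2  [[A, B, C are collinear ⇒ -5x+1y+94=0] ∩ [|C−(19, 1)|²=117/2]]
   so C = (41/2, 17/2)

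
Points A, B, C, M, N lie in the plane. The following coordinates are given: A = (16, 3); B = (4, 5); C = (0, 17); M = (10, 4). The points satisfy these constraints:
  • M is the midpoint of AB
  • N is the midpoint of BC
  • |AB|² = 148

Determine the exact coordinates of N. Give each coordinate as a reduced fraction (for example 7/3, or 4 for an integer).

N = (2, 11)

1. N_x = 2  [2·N = B+C = (4, 5)+(0, 17)]
2. N_y = 11  [2·N = B+C = (4, 5)+(0, 17)]
   so N = (2, 11)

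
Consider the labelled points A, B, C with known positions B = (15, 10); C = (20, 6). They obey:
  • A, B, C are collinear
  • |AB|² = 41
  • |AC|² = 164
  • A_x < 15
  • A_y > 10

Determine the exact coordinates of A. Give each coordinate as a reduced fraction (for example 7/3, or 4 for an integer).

1. A_x = 10  [[A, B, C are collinear ⇒ 4x+5y-110=0] ∩ [|A−(15, 10)|²=41]]
2. A_y = 14  [[A, B, C are collinear ⇒ 4x+5y-110=0] ∩ [|A−(15, 10)|²=41]]
   so A = (10, 14)

A = (10, 14)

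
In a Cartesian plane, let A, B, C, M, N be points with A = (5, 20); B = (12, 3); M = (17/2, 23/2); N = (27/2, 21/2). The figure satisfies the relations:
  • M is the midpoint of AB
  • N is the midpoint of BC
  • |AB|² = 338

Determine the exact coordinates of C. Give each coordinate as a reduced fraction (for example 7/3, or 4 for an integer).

1. C_x = 15  [C = 2·N−B = 2·(27/2, 21/2)−(12, 3)]
2. C_y = 18  [C = 2·N−B = 2·(27/2, 21/2)−(12, 3)]
   so C = (15, 18)

C = (15, 18)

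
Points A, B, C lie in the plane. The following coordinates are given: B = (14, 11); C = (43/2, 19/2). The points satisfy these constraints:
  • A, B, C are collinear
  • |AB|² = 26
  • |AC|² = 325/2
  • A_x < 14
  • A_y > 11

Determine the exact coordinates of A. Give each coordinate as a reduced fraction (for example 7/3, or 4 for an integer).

1. A_x = 9  [[A, B, C are collinear ⇒ 3/2x+15/2y-207/2=0] ∩ [|A−(14, 11)|²=26]]
2. A_y = 12  [[A, B, C are collinear ⇒ 3/2x+15/2y-207/2=0] ∩ [|A−(14, 11)|²=26]]
   so A = (9, 12)

A = (9, 12)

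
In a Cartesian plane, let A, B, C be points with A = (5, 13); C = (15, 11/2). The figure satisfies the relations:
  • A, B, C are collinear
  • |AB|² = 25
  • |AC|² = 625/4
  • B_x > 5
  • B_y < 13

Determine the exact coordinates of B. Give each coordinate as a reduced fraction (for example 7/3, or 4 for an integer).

B = (9, 10)

1. B_x = 9  [[A, B, C are collinear ⇒ -15/2x-10y+335/2=0] ∩ [|B−(5, 13)|²=25]]
2. B_y = 10  [[A, B, C are collinear ⇒ -15/2x-10y+335/2=0] ∩ [|B−(5, 13)|²=25]]
   so B = (9, 10)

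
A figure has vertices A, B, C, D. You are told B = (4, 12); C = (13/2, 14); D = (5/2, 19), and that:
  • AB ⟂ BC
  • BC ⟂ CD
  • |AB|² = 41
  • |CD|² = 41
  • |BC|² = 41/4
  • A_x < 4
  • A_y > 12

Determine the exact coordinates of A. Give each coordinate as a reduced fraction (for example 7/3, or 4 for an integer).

A = (0, 17)

1. A_x = 0  [[AB ⟂ BC ⇒ -5/2x-2y+34=0] ∩ [|A−(4, 12)|²=41]]
2. A_y = 17  [[AB ⟂ BC ⇒ -5/2x-2y+34=0] ∩ [|A−(4, 12)|²=41]]
   so A = (0, 17)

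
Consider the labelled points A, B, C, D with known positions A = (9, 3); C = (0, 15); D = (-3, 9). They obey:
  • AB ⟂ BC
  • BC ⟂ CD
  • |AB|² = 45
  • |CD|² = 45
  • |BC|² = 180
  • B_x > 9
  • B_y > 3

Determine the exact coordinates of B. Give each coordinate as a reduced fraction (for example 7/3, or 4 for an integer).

B = (12, 9)

1. B_x = 12  [[BC ⟂ CD ⇒ 3x+6y-90=0] ∩ [|B−(9, 3)|²=45]]
2. B_y = 9  [[BC ⟂ CD ⇒ 3x+6y-90=0] ∩ [|B−(9, 3)|²=45]]
   so B = (12, 9)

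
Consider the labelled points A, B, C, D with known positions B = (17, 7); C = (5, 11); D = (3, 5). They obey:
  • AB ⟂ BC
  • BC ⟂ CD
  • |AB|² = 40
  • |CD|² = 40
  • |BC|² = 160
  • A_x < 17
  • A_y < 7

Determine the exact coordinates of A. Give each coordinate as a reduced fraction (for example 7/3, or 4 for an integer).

A = (15, 1)

1. A_x = 15  [[AB ⟂ BC ⇒ 12x-4y-176=0] ∩ [|A−(17, 7)|²=40]]
2. A_y = 1  [[AB ⟂ BC ⇒ 12x-4y-176=0] ∩ [|A−(17, 7)|²=40]]
   so A = (15, 1)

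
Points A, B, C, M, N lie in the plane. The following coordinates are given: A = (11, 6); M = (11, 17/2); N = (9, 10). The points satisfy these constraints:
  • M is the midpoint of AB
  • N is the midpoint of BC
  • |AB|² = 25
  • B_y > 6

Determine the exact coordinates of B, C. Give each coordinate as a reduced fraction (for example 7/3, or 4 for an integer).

B = (11, 11)
C = (7, 9)

1. B_x = 11  [B = 2·M−A = 2·(11, 17/2)−(11, 6)]
2. B_y = 11  [B = 2·M−A = 2·(11, 17/2)−(11, 6)]
   so B = (11, 11)
3. C_x = 7  [C = 2·N−B = 2·(9, 10)−(11, 11)]
4. C_y = 9  [C = 2·N−B = 2·(9, 10)−(11, 11)]
   so C = (7, 9)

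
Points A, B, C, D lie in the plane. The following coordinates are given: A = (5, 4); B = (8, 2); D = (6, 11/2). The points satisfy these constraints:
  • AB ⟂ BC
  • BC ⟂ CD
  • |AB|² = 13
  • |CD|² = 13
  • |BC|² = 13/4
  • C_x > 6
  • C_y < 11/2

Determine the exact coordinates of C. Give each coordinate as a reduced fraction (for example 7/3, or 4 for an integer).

C = (9, 7/2)

1. C_x = 9  [[AB ⟂ BC ⇒ 3x-2y-20=0] ∩ [|C−(6, 11/2)|²=13]]
2. C_y = 7/2  [[AB ⟂ BC ⇒ 3x-2y-20=0] ∩ [|C−(6, 11/2)|²=13]]
   so C = (9, 7/2)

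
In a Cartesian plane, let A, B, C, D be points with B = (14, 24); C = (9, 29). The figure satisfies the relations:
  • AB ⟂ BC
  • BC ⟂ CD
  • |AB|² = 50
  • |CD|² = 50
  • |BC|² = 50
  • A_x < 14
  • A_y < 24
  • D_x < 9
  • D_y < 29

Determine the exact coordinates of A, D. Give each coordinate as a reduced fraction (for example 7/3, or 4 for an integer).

A = (9, 19)
D = (4, 24)

1. A_x = 9  [[AB ⟂ BC ⇒ 5x-5y+50=0] ∩ [|A−(14, 24)|²=50]]
2. A_y = 19  [[AB ⟂ BC ⇒ 5x-5y+50=0] ∩ [|A−(14, 24)|²=50]]
   so A = (9, 19)
3. D_x = 4  [[BC ⟂ CD ⇒ -5x+5y-100=0] ∩ [|D−(9, 29)|²=50]]
4. D_y = 24  [[BC ⟂ CD ⇒ -5x+5y-100=0] ∩ [|D−(9, 29)|²=50]]
   so D = (4, 24)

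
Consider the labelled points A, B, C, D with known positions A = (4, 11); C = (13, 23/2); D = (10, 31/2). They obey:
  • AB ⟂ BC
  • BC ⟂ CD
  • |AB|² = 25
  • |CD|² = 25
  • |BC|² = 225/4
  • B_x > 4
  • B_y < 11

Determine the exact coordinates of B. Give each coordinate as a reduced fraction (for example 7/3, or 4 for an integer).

1. B_x = 7  [[BC ⟂ CD ⇒ 3x-4y+7=0] ∩ [|B−(4, 11)|²=25]]
2. B_y = 7  [[BC ⟂ CD ⇒ 3x-4y+7=0] ∩ [|B−(4, 11)|²=25]]
   so B = (7, 7)

B = (7, 7)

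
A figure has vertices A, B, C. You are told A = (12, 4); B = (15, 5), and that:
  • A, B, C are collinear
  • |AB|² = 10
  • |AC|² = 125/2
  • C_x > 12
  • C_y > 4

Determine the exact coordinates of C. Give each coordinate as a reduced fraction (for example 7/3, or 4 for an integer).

1. C_x = 39/2  [[A, B, C are collinear ⇒ -1x+3y=0] ∩ [|C−(12, 4)|²=125/2]]
2. C_y = 13/2  [[A, B, C are collinear ⇒ -1x+3y=0] ∩ [|C−(12, 4)|²=125/2]]
   so C = (39/2, 13/2)

C = (39/2, 13/2)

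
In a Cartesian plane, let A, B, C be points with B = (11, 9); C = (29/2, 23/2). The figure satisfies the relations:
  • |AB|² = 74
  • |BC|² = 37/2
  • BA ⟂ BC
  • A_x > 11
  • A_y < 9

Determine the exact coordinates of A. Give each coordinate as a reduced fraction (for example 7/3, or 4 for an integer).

1. A_x = 16  [[BA ⟂ BC ⇒ 7/2x+5/2y-61=0] ∩ [|A−(11, 9)|²=74]]
2. A_y = 2  [[BA ⟂ BC ⇒ 7/2x+5/2y-61=0] ∩ [|A−(11, 9)|²=74]]
   so A = (16, 2)

A = (16, 2)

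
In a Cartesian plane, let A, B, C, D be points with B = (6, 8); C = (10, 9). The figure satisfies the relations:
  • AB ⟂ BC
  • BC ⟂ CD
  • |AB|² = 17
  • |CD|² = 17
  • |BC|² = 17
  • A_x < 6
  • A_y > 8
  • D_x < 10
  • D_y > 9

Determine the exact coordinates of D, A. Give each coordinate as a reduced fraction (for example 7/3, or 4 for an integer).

D = (9, 13)
A = (5, 12)

1. D_x = 9  [[BC ⟂ CD ⇒ 4x+1y-49=0] ∩ [|D−(10, 9)|²=17]]
2. D_y = 13  [[BC ⟂ CD ⇒ 4x+1y-49=0] ∩ [|D−(10, 9)|²=17]]
   so D = (9, 13)
3. A_x = 5  [[AB ⟂ BC ⇒ -4x-1y+32=0] ∩ [|A−(6, 8)|²=17]]
4. A_y = 12  [[AB ⟂ BC ⇒ -4x-1y+32=0] ∩ [|A−(6, 8)|²=17]]
   so A = (5, 12)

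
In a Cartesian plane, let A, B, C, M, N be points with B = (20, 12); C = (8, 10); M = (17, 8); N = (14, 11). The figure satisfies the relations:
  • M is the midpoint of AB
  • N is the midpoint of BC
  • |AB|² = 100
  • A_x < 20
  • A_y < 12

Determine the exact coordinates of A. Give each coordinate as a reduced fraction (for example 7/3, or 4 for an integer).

1. A_x = 14  [A = 2·M−B = 2·(17, 8)−(20, 12)]
2. A_y = 4  [A = 2·M−B = 2·(17, 8)−(20, 12)]
   so A = (14, 4)

A = (14, 4)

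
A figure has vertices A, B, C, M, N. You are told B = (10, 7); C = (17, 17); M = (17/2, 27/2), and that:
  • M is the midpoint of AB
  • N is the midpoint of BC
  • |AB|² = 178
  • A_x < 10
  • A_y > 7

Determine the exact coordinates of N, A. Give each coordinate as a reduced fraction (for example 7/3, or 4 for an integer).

N = (27/2, 12)
A = (7, 20)

1. A_x = 7  [A = 2·M−B = 2·(17/2, 27/2)−(10, 7)]
2. A_y = 20  [A = 2·M−B = 2·(17/2, 27/2)−(10, 7)]
   so A = (7, 20)
3. N_x = 27/2  [2·N = B+C = (10, 7)+(17, 17)]
4. N_y = 12  [2·N = B+C = (10, 7)+(17, 17)]
   so N = (27/2, 12)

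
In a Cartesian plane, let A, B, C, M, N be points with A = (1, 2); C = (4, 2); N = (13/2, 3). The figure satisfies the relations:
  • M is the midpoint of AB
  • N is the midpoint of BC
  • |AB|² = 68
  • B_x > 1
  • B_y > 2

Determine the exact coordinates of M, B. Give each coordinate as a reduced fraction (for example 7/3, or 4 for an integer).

M = (5, 3)
B = (9, 4)

1. B_x = 9  [B = 2·N−C = 2·(13/2, 3)−(4, 2)]
2. B_y = 4  [B = 2·N−C = 2·(13/2, 3)−(4, 2)]
   so B = (9, 4)
3. M_x = 5  [2·M = A+B = (1, 2)+(9, 4)]
4. M_y = 3  [2·M = A+B = (1, 2)+(9, 4)]
   so M = (5, 3)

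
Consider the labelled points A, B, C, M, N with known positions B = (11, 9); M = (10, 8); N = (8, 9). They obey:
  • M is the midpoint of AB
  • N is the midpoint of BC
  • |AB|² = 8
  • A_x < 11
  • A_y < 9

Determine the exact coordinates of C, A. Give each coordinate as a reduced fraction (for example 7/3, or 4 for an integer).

C = (5, 9)
A = (9, 7)

1. A_x = 9  [A = 2·M−B = 2·(10, 8)−(11, 9)]
2. A_y = 7  [A = 2·M−B = 2·(10, 8)−(11, 9)]
   so A = (9, 7)
3. C_x = 5  [C = 2·N−B = 2·(8, 9)−(11, 9)]
4. C_y = 9  [C = 2·N−B = 2·(8, 9)−(11, 9)]
   so C = (5, 9)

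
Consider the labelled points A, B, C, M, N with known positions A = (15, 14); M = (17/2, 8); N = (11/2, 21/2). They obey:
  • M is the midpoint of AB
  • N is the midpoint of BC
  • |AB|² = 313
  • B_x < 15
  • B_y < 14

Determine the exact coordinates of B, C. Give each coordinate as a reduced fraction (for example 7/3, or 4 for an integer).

B = (2, 2)
C = (9, 19)

1. B_x = 2  [B = 2·M−A = 2·(17/2, 8)−(15, 14)]
2. B_y = 2  [B = 2·M−A = 2·(17/2, 8)−(15, 14)]
   so B = (2, 2)
3. C_x = 9  [C = 2·N−B = 2·(11/2, 21/2)−(2, 2)]
4. C_y = 19  [C = 2·N−B = 2·(11/2, 21/2)−(2, 2)]
   so C = (9, 19)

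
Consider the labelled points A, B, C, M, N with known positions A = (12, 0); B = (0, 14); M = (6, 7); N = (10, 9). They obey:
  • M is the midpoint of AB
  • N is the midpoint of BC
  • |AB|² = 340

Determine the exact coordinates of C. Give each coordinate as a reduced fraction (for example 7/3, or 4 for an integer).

1. C_x = 20  [C = 2·N−B = 2·(10, 9)−(0, 14)]
2. C_y = 4  [C = 2·N−B = 2·(10, 9)−(0, 14)]
   so C = (20, 4)

C = (20, 4)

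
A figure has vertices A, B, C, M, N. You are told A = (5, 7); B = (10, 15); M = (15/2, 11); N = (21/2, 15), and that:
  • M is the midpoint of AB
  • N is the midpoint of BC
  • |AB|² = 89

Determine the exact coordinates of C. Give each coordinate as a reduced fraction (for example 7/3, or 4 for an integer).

C = (11, 15)

1. C_x = 11  [C = 2·N−B = 2·(21/2, 15)−(10, 15)]
2. C_y = 15  [C = 2·N−B = 2·(21/2, 15)−(10, 15)]
   so C = (11, 15)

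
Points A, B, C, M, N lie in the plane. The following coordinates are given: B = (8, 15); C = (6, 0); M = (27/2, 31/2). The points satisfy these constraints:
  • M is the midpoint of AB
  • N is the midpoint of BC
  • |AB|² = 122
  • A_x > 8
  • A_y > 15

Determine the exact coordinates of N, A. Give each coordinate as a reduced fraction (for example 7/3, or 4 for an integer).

1. A_x = 19  [A = 2·M−B = 2·(27/2, 31/2)−(8, 15)]
2. A_y = 16  [A = 2·M−B = 2·(27/2, 31/2)−(8, 15)]
   so A = (19, 16)
3. N_x = 7  [2·N = B+C = (8, 15)+(6, 0)]
4. N_y = 15/2  [2·N = B+C = (8, 15)+(6, 0)]
   so N = (7, 15/2)

N = (7, 15/2)
A = (19, 16)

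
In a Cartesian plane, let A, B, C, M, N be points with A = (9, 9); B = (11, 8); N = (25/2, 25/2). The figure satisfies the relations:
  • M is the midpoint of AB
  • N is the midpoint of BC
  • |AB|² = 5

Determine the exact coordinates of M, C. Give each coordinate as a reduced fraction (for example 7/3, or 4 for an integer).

M = (10, 17/2)
C = (14, 17)

1. M_x = 10  [2·M = A+B = (9, 9)+(11, 8)]
2. M_y = 17/2  [2·M = A+B = (9, 9)+(11, 8)]
   so M = (10, 17/2)
3. C_x = 14  [C = 2·N−B = 2·(25/2, 25/2)−(11, 8)]
4. C_y = 17  [C = 2·N−B = 2·(25/2, 25/2)−(11, 8)]
   so C = (14, 17)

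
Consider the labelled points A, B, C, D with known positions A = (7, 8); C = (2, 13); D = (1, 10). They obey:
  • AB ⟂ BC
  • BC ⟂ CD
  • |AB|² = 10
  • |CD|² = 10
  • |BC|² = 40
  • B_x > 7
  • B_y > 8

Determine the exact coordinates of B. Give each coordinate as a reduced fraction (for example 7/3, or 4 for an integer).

1. B_x = 8  [[BC ⟂ CD ⇒ 1x+3y-41=0] ∩ [|B−(7, 8)|²=10]]
2. B_y = 11  [[BC ⟂ CD ⇒ 1x+3y-41=0] ∩ [|B−(7, 8)|²=10]]
   so B = (8, 11)

B = (8, 11)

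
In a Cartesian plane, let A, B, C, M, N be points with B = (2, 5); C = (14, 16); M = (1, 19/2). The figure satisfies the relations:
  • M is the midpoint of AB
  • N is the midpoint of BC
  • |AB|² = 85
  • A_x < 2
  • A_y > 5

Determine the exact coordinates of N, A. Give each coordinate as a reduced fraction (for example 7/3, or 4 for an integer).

N = (8, 21/2)
A = (0, 14)

1. A_x = 0  [A = 2·M−B = 2·(1, 19/2)−(2, 5)]
2. A_y = 14  [A = 2·M−B = 2·(1, 19/2)−(2, 5)]
   so A = (0, 14)
3. N_x = 8  [2·N = B+C = (2, 5)+(14, 16)]
4. N_y = 21/2  [2·N = B+C = (2, 5)+(14, 16)]
   so N = (8, 21/2)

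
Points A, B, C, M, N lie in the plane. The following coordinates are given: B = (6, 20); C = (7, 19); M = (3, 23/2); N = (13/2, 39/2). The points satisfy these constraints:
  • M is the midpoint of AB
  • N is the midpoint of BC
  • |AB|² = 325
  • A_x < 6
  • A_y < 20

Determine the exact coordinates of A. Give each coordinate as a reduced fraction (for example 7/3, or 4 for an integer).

A = (0, 3)

1. A_x = 0  [A = 2·M−B = 2·(3, 23/2)−(6, 20)]
2. A_y = 3  [A = 2·M−B = 2·(3, 23/2)−(6, 20)]
   so A = (0, 3)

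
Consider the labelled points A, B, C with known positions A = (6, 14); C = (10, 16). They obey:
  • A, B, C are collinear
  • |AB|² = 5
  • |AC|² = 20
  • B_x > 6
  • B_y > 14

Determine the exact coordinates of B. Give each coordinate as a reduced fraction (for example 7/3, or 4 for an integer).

1. B_x = 8  [[A, B, C are collinear ⇒ 2x-4y+44=0] ∩ [|B−(6, 14)|²=5]]
2. B_y = 15  [[A, B, C are collinear ⇒ 2x-4y+44=0] ∩ [|B−(6, 14)|²=5]]
   so B = (8, 15)

B = (8, 15)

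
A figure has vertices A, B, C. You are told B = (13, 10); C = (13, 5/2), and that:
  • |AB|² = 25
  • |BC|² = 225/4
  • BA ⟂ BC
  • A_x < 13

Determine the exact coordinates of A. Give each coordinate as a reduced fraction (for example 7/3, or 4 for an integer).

1. A_x = 8  [[BA ⟂ BC ⇒ -15/2y+75=0] ∩ [|A−(13, 10)|²=25]]
2. A_y = 10  [[BA ⟂ BC ⇒ -15/2y+75=0] ∩ [|A−(13, 10)|²=25]]
   so A = (8, 10)

A = (8, 10)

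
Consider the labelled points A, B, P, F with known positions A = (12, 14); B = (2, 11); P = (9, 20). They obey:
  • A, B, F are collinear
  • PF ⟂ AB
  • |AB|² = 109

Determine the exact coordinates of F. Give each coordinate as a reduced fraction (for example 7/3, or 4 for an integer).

F = (1188/109, 1490/109)

1. F_x = 1188/109  [[A, B, F are collinear ⇒ 3x-10y+104=0] ∩ [PF ⟂ AB ⇒ -10x-3y+150=0]]
2. F_y = 1490/109  [[A, B, F are collinear ⇒ 3x-10y+104=0] ∩ [PF ⟂ AB ⇒ -10x-3y+150=0]]
   so F = (1188/109, 1490/109)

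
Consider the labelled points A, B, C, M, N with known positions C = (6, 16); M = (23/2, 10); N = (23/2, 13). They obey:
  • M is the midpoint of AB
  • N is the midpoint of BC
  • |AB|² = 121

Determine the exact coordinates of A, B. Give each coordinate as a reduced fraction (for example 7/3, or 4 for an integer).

1. B_x = 17  [B = 2·N−C = 2·(23/2, 13)−(6, 16)]
2. B_y = 10  [B = 2·N−C = 2·(23/2, 13)−(6, 16)]
   so B = (17, 10)
3. A_x = 6  [A = 2·M−B = 2·(23/2, 10)−(17, 10)]
4. A_y = 10  [A = 2·M−B = 2·(23/2, 10)−(17, 10)]
   so A = (6, 10)

A = (6, 10)
B = (17, 10)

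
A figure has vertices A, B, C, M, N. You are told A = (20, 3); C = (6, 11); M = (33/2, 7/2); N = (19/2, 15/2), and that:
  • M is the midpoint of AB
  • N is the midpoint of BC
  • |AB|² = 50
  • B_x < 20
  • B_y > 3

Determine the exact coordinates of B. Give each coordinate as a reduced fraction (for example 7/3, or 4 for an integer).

1. B_x = 13  [B = 2·M−A = 2·(33/2, 7/2)−(20, 3)]
2. B_y = 4  [B = 2·M−A = 2·(33/2, 7/2)−(20, 3)]
   so B = (13, 4)

B = (13, 4)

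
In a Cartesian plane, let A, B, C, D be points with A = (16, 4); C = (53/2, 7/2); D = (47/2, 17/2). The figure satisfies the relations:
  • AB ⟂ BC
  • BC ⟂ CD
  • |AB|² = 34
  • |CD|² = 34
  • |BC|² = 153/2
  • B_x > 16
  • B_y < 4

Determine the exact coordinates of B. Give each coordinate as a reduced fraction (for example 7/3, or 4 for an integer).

B = (19, -1)

1. B_x = 19  [[BC ⟂ CD ⇒ 3x-5y-62=0] ∩ [|B−(16, 4)|²=34]]
2. B_y = -1  [[BC ⟂ CD ⇒ 3x-5y-62=0] ∩ [|B−(16, 4)|²=34]]
   so B = (19, -1)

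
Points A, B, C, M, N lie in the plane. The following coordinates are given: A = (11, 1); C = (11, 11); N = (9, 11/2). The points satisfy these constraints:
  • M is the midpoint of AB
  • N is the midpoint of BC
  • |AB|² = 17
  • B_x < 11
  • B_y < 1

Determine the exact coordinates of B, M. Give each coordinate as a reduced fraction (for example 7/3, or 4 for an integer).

B = (7, 0)
M = (9, 1/2)

1. B_x = 7  [B = 2·N−C = 2·(9, 11/2)−(11, 11)]
2. B_y = 0  [B = 2·N−C = 2·(9, 11/2)−(11, 11)]
   so B = (7, 0)
3. M_x = 9  [2·M = A+B = (11, 1)+(7, 0)]
4. M_y = 1/2  [2·M = A+B = (11, 1)+(7, 0)]
   so M = (9, 1/2)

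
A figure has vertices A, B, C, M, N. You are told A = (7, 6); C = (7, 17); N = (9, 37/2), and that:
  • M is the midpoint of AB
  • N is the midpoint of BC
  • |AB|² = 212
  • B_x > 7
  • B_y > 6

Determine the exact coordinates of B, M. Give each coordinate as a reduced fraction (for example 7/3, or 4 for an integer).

B = (11, 20)
M = (9, 13)

1. B_x = 11  [B = 2·N−C = 2·(9, 37/2)−(7, 17)]
2. B_y = 20  [B = 2·N−C = 2·(9, 37/2)−(7, 17)]
   so B = (11, 20)
3. M_x = 9  [2·M = A+B = (7, 6)+(11, 20)]
4. M_y = 13  [2·M = A+B = (7, 6)+(11, 20)]
   so M = (9, 13)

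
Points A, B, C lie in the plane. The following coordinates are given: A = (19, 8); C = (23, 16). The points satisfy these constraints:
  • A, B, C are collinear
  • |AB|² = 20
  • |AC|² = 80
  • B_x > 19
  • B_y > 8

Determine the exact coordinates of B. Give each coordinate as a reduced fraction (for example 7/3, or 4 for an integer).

B = (21, 12)

1. B_x = 21  [[A, B, C are collinear ⇒ 8x-4y-120=0] ∩ [|B−(19, 8)|²=20]]
2. B_y = 12  [[A, B, C are collinear ⇒ 8x-4y-120=0] ∩ [|B−(19, 8)|²=20]]
   so B = (21, 12)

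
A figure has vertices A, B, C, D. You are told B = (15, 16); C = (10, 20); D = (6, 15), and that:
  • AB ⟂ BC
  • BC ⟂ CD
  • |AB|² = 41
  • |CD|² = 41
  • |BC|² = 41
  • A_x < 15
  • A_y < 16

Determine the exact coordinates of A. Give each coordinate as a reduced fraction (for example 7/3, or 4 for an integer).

A = (11, 11)

1. A_x = 11  [[AB ⟂ BC ⇒ 5x-4y-11=0] ∩ [|A−(15, 16)|²=41]]
2. A_y = 11  [[AB ⟂ BC ⇒ 5x-4y-11=0] ∩ [|A−(15, 16)|²=41]]
   so A = (11, 11)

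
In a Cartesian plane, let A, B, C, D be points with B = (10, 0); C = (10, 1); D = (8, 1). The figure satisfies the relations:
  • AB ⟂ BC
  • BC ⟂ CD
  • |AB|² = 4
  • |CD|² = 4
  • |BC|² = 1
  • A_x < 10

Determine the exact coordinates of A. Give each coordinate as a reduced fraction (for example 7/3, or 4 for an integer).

A = (8, 0)

1. A_x = 8  [[AB ⟂ BC ⇒ -1y=0] ∩ [|A−(10, 0)|²=4]]
2. A_y = 0  [[AB ⟂ BC ⇒ -1y=0] ∩ [|A−(10, 0)|²=4]]
   so A = (8, 0)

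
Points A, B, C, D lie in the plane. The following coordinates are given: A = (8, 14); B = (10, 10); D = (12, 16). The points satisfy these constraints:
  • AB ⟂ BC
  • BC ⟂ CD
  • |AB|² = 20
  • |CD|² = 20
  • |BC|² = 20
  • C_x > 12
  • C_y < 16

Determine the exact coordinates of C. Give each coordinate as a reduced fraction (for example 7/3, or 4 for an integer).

1. C_x = 14  [[AB ⟂ BC ⇒ 2x-4y+20=0] ∩ [|C−(12, 16)|²=20]]
2. C_y = 12  [[AB ⟂ BC ⇒ 2x-4y+20=0] ∩ [|C−(12, 16)|²=20]]
   so C = (14, 12)

C = (14, 12)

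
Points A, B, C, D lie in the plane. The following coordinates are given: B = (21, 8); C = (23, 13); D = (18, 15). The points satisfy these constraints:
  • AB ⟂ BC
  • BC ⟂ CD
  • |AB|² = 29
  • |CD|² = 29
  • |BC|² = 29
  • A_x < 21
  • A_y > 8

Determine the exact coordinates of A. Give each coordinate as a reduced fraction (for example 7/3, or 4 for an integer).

A = (16, 10)

1. A_x = 16  [[AB ⟂ BC ⇒ -2x-5y+82=0] ∩ [|A−(21, 8)|²=29]]
2. A_y = 10  [[AB ⟂ BC ⇒ -2x-5y+82=0] ∩ [|A−(21, 8)|²=29]]
   so A = (16, 10)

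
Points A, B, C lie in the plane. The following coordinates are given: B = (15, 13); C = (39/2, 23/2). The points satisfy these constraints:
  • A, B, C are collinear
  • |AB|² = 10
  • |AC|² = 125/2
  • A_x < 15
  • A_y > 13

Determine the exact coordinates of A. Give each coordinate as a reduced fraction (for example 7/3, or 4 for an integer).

A = (12, 14)

1. A_x = 12  [[A, B, C are collinear ⇒ 3/2x+9/2y-81=0] ∩ [|A−(15, 13)|²=10]]
2. A_y = 14  [[A, B, C are collinear ⇒ 3/2x+9/2y-81=0] ∩ [|A−(15, 13)|²=10]]
   so A = (12, 14)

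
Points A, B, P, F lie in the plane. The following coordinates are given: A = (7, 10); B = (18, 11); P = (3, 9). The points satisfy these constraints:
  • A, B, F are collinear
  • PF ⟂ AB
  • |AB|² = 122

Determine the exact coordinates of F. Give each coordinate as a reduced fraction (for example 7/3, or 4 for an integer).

1. F_x = 359/122  [[A, B, F are collinear ⇒ -1x+11y-103=0] ∩ [PF ⟂ AB ⇒ 11x+1y-42=0]]
2. F_y = 1175/122  [[A, B, F are collinear ⇒ -1x+11y-103=0] ∩ [PF ⟂ AB ⇒ 11x+1y-42=0]]
   so F = (359/122, 1175/122)

F = (359/122, 1175/122)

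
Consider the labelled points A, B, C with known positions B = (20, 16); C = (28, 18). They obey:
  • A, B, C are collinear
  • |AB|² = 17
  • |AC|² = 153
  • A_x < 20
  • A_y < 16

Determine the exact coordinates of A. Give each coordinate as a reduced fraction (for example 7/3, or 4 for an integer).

1. A_x = 16  [[A, B, C are collinear ⇒ -2x+8y-88=0] ∩ [|A−(20, 16)|²=17]]
2. A_y = 15  [[A, B, C are collinear ⇒ -2x+8y-88=0] ∩ [|A−(20, 16)|²=17]]
   so A = (16, 15)

A = (16, 15)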